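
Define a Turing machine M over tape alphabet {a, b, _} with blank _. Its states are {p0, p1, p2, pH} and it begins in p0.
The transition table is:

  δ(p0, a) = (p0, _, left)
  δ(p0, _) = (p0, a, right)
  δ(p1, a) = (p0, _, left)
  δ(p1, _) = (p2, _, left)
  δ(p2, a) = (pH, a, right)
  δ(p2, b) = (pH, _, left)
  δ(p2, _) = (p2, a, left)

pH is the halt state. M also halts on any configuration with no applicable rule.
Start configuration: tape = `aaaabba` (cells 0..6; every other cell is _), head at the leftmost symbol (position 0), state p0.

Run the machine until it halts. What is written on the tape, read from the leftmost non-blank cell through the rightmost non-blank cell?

aaaaaaaabba

state=p0 head=0 tape=____[a]aaabba   (p0,a)→(p0,_,left)
state=p0 head=-1 tape=___[_]_aaabba   (p0,_)→(p0,a,right)
state=p0 head=0 tape=___a[_]aaabba   (p0,_)→(p0,a,right)
state=p0 head=1 tape=___aa[a]aabba   (p0,a)→(p0,_,left)
state=p0 head=0 tape=___a[a]_aabba   (p0,a)→(p0,_,left)
state=p0 head=-1 tape=___[a]__aabba   (p0,a)→(p0,_,left)
state=p0 head=-2 tape=__[_]___aabba   (p0,_)→(p0,a,right)
state=p0 head=-1 tape=__a[_]__aabba   (p0,_)→(p0,a,right)
state=p0 head=0 tape=__aa[_]_aabba   (p0,_)→(p0,a,right)
state=p0 head=1 tape=__aaa[_]aabba   (p0,_)→(p0,a,right)
state=p0 head=2 tape=__aaaa[a]abba   (p0,a)→(p0,_,left)
state=p0 head=1 tape=__aaa[a]_abba   (p0,a)→(p0,_,left)
state=p0 head=0 tape=__aa[a]__abba   (p0,a)→(p0,_,left)
state=p0 head=-1 tape=__a[a]___abba   (p0,a)→(p0,_,left)
state=p0 head=-2 tape=__[a]____abba   (p0,a)→(p0,_,left)
state=p0 head=-3 tape=_[_]_____abba   (p0,_)→(p0,a,right)
state=p0 head=-2 tape=_a[_]____abba   (p0,_)→(p0,a,right)
state=p0 head=-1 tape=_aa[_]___abba   (p0,_)→(p0,a,right)
state=p0 head=0 tape=_aaa[_]__abba   (p0,_)→(p0,a,right)
state=p0 head=1 tape=_aaaa[_]_abba   (p0,_)→(p0,a,right)
state=p0 head=2 tape=_aaaaa[_]abba   (p0,_)→(p0,a,right)
state=p0 head=3 tape=_aaaaaa[a]bba   (p0,a)→(p0,_,left)
state=p0 head=2 tape=_aaaaa[a]_bba   (p0,a)→(p0,_,left)
state=p0 head=1 tape=_aaaa[a]__bba   (p0,a)→(p0,_,left)
state=p0 head=0 tape=_aaa[a]___bba   (p0,a)→(p0,_,left)
state=p0 head=-1 tape=_aa[a]____bba   (p0,a)→(p0,_,left)
state=p0 head=-2 tape=_a[a]_____bba   (p0,a)→(p0,_,left)
state=p0 head=-3 tape=_[a]______bba   (p0,a)→(p0,_,left)
state=p0 head=-4 tape=[_]_______bba   (p0,_)→(p0,a,right)
state=p0 head=-3 tape=a[_]______bba   (p0,_)→(p0,a,right)
state=p0 head=-2 tape=aa[_]_____bba   (p0,_)→(p0,a,right)
state=p0 head=-1 tape=aaa[_]____bba   (p0,_)→(p0,a,right)
state=p0 head=0 tape=aaaa[_]___bba   (p0,_)→(p0,a,right)
state=p0 head=1 tape=aaaaa[_]__bba   (p0,_)→(p0,a,right)
state=p0 head=2 tape=aaaaaa[_]_bba   (p0,_)→(p0,a,right)
state=p0 head=3 tape=aaaaaaa[_]bba   (p0,_)→(p0,a,right)
state=p0 head=4 tape=aaaaaaaa[b]ba
The non-blank tape span at halt is aaaaaaaabba.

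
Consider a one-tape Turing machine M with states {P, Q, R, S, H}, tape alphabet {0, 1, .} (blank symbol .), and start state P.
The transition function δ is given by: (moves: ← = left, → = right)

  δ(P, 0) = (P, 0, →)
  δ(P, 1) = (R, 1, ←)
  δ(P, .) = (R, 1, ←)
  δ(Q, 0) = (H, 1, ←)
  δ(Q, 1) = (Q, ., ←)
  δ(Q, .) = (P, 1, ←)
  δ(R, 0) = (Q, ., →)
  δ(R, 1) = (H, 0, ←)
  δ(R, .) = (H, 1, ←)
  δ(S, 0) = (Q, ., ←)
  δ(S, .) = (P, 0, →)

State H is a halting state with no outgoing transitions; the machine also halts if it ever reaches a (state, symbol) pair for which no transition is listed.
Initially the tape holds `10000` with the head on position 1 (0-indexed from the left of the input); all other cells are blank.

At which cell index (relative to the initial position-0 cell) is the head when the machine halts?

state=P head=1 tape=..1[0]000.   (P,0)→(P,0,→)
state=P head=2 tape=..10[0]00.   (P,0)→(P,0,→)
state=P head=3 tape=..100[0]0.   (P,0)→(P,0,→)
state=P head=4 tape=..1000[0].   (P,0)→(P,0,→)
state=P head=5 tape=..10000[.]   (P,.)→(R,1,←)
state=R head=4 tape=..1000[0]1   (R,0)→(Q,.,→)
state=Q head=5 tape=..1000.[1]   (Q,1)→(Q,.,←)
state=Q head=4 tape=..1000[.].   (Q,.)→(P,1,←)
state=P head=3 tape=..100[0]1.   (P,0)→(P,0,→)
state=P head=4 tape=..1000[1].   (P,1)→(R,1,←)
state=R head=3 tape=..100[0]1.   (R,0)→(Q,.,→)
state=Q head=4 tape=..100.[1].   (Q,1)→(Q,.,←)
state=Q head=3 tape=..100[.]..   (Q,.)→(P,1,←)
state=P head=2 tape=..10[0]1..   (P,0)→(P,0,→)
state=P head=3 tape=..100[1]..   (P,1)→(R,1,←)
state=R head=2 tape=..10[0]1..   (R,0)→(Q,.,→)
state=Q head=3 tape=..10.[1]..   (Q,1)→(Q,.,←)
state=Q head=2 tape=..10[.]...   (Q,.)→(P,1,←)
state=P head=1 tape=..1[0]1...   (P,0)→(P,0,→)
state=P head=2 tape=..10[1]...   (P,1)→(R,1,←)
state=R head=1 tape=..1[0]1...   (R,0)→(Q,.,→)
state=Q head=2 tape=..1.[1]...   (Q,1)→(Q,.,←)
state=Q head=1 tape=..1[.]....   (Q,.)→(P,1,←)
state=P head=0 tape=..[1]1....   (P,1)→(R,1,←)
state=R head=-1 tape=.[.]11....   (R,.)→(H,1,←)
state=H head=-2 tape=[.]111....
At halt the head is at cell -2.

-2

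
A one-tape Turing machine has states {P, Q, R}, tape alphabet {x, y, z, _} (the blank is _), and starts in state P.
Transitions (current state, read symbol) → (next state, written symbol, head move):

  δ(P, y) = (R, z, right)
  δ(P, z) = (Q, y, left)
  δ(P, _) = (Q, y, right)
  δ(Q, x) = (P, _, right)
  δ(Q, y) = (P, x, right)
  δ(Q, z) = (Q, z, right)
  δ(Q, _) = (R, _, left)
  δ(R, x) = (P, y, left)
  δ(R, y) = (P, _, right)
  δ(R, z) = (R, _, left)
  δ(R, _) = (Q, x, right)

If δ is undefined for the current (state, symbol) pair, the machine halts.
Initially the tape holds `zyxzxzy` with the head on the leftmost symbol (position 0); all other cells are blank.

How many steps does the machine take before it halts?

28

state=P head=0 tape=___[z]yxzxzy   (P,z)→(Q,y,left)
state=Q head=-1 tape=__[_]yyxzxzy   (Q,_)→(R,_,left)
state=R head=-2 tape=_[_]_yyxzxzy   (R,_)→(Q,x,right)
state=Q head=-1 tape=_x[_]yyxzxzy   (Q,_)→(R,_,left)
state=R head=-2 tape=_[x]_yyxzxzy   (R,x)→(P,y,left)
state=P head=-3 tape=[_]y_yyxzxzy   (P,_)→(Q,y,right)
state=Q head=-2 tape=y[y]_yyxzxzy   (Q,y)→(P,x,right)
state=P head=-1 tape=yx[_]yyxzxzy   (P,_)→(Q,y,right)
state=Q head=0 tape=yxy[y]yxzxzy   (Q,y)→(P,x,right)
state=P head=1 tape=yxyx[y]xzxzy   (P,y)→(R,z,right)
state=R head=2 tape=yxyxz[x]zxzy   (R,x)→(P,y,left)
state=P head=1 tape=yxyx[z]yzxzy   (P,z)→(Q,y,left)
state=Q head=0 tape=yxy[x]yyzxzy   (Q,x)→(P,_,right)
state=P head=1 tape=yxy_[y]yzxzy   (P,y)→(R,z,right)
state=R head=2 tape=yxy_z[y]zxzy   (R,y)→(P,_,right)
state=P head=3 tape=yxy_z_[z]xzy   (P,z)→(Q,y,left)
state=Q head=2 tape=yxy_z[_]yxzy   (Q,_)→(R,_,left)
state=R head=1 tape=yxy_[z]_yxzy   (R,z)→(R,_,left)
state=R head=0 tape=yxy[_]__yxzy   (R,_)→(Q,x,right)
state=Q head=1 tape=yxyx[_]_yxzy   (Q,_)→(R,_,left)
state=R head=0 tape=yxy[x]__yxzy   (R,x)→(P,y,left)
state=P head=-1 tape=yx[y]y__yxzy   (P,y)→(R,z,right)
state=R head=0 tape=yxz[y]__yxzy   (R,y)→(P,_,right)
state=P head=1 tape=yxz_[_]_yxzy   (P,_)→(Q,y,right)
state=Q head=2 tape=yxz_y[_]yxzy   (Q,_)→(R,_,left)
state=R head=1 tape=yxz_[y]_yxzy   (R,y)→(P,_,right)
state=P head=2 tape=yxz__[_]yxzy   (P,_)→(Q,y,right)
state=Q head=3 tape=yxz__y[y]xzy   (Q,y)→(P,x,right)
state=P head=4 tape=yxz__yx[x]zy
M halts after 28 transitions.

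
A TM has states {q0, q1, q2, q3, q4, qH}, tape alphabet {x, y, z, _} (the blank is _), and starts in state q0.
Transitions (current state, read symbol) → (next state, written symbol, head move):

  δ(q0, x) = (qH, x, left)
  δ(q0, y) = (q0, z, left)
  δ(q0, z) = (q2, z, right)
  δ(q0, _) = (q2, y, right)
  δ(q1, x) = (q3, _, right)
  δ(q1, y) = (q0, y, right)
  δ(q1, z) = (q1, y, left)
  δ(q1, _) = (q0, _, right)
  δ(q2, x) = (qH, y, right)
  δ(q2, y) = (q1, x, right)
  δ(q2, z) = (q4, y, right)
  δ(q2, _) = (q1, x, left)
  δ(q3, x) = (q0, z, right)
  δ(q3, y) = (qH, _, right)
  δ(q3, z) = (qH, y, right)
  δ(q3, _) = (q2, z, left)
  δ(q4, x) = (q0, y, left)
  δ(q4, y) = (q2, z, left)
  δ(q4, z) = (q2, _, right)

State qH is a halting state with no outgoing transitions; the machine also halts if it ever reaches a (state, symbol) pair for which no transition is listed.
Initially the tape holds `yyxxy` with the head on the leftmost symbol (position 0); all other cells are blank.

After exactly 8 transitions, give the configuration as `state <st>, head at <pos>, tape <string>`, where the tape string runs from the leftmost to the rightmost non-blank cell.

state qH, head at 2, tape y__xxy

state=q0 head=0 tape=_[y]yxxy   (q0,y)→(q0,z,left)
state=q0 head=-1 tape=[_]zyxxy   (q0,_)→(q2,y,right)
state=q2 head=0 tape=y[z]yxxy   (q2,z)→(q4,y,right)
state=q4 head=1 tape=yy[y]xxy   (q4,y)→(q2,z,left)
state=q2 head=0 tape=y[y]zxxy   (q2,y)→(q1,x,right)
state=q1 head=1 tape=yx[z]xxy   (q1,z)→(q1,y,left)
state=q1 head=0 tape=y[x]yxxy   (q1,x)→(q3,_,right)
state=q3 head=1 tape=y_[y]xxy   (q3,y)→(qH,_,right)
state=qH head=2 tape=y__[x]xy
After 8 steps: state qH, head at 2, tape y__xxy.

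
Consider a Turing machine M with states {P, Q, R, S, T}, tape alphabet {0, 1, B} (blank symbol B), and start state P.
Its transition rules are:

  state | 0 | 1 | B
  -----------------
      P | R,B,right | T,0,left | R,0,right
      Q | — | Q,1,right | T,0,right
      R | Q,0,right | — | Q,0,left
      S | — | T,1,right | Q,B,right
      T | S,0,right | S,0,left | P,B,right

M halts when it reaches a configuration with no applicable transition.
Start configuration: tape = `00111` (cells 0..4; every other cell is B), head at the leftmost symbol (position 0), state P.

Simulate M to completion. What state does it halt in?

Q

P | [0]0111BBBB   read 0 → write B, move right, go to R
R | B[0]111BBBB   read 0 → write 0, move right, go to Q
Q | B0[1]11BBBB   read 1 → write 1, move right, go to Q
Q | B01[1]1BBBB   read 1 → write 1, move right, go to Q
Q | B011[1]BBBB   read 1 → write 1, move right, go to Q
Q | B0111[B]BBB   read B → write 0, move right, go to T
T | B01110[B]BB   read B → write B, move right, go to P
P | B01110B[B]B   read B → write 0, move right, go to R
R | B01110B0[B]   read B → write 0, move left, go to Q
Q | B01110B[0]0
No transition is defined for (Q, 0); M halts in state Q.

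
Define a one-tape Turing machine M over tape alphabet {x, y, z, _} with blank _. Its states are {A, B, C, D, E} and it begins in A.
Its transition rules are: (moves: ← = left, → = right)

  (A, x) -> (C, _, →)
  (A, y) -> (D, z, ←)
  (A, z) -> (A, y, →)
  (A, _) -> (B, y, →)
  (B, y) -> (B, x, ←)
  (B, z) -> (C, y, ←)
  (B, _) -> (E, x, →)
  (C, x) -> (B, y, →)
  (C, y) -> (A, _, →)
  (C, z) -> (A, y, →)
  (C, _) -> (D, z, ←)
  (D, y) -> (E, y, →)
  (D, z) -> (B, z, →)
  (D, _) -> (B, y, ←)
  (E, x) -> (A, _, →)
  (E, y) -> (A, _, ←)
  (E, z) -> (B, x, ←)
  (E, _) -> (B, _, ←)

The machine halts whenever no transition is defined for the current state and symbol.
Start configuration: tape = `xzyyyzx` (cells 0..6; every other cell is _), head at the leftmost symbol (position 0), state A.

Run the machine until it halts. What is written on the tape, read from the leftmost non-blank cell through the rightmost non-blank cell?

A | [x]zyyyzx   read x → write _, move →, go to C
C | _[z]yyyzx   read z → write y, move →, go to A
A | _y[y]yyzx   read y → write z, move ←, go to D
D | _[y]zyyzx   read y → write y, move →, go to E
E | _y[z]yyzx   read z → write x, move ←, go to B
B | _[y]xyyzx   read y → write x, move ←, go to B
B | [_]xxyyzx   read _ → write x, move →, go to E
E | x[x]xyyzx   read x → write _, move →, go to A
A | x_[x]yyzx   read x → write _, move →, go to C
C | x__[y]yzx   read y → write _, move →, go to A
A | x___[y]zx   read y → write z, move ←, go to D
D | x__[_]zzx   read _ → write y, move ←, go to B
B | x_[_]yzzx   read _ → write x, move →, go to E
E | x_x[y]zzx   read y → write _, move ←, go to A
A | x_[x]_zzx   read x → write _, move →, go to C
C | x__[_]zzx   read _ → write z, move ←, go to D
D | x_[_]zzzx   read _ → write y, move ←, go to B
B | x[_]yzzzx   read _ → write x, move →, go to E
E | xx[y]zzzx   read y → write _, move ←, go to A
A | x[x]_zzzx   read x → write _, move →, go to C
C | x_[_]zzzx   read _ → write z, move ←, go to D
D | x[_]zzzzx   read _ → write y, move ←, go to B
B | [x]yzzzzx
The non-blank tape span at halt is xyzzzzx.

xyzzzzx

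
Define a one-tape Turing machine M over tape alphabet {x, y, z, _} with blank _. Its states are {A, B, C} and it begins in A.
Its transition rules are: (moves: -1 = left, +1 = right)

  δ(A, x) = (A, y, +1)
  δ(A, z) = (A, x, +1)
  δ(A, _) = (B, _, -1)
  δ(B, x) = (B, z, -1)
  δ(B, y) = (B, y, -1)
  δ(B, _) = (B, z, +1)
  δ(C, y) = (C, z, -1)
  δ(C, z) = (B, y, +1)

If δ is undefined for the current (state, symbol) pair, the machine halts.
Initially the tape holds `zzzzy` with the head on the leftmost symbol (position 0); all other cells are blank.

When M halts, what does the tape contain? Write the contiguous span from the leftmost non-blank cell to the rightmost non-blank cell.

xxxxy

A | [z]zzzy   read z → write x, move +1, go to A
A | x[z]zzy   read z → write x, move +1, go to A
A | xx[z]zy   read z → write x, move +1, go to A
A | xxx[z]y   read z → write x, move +1, go to A
A | xxxx[y]
The non-blank tape span at halt is xxxxy.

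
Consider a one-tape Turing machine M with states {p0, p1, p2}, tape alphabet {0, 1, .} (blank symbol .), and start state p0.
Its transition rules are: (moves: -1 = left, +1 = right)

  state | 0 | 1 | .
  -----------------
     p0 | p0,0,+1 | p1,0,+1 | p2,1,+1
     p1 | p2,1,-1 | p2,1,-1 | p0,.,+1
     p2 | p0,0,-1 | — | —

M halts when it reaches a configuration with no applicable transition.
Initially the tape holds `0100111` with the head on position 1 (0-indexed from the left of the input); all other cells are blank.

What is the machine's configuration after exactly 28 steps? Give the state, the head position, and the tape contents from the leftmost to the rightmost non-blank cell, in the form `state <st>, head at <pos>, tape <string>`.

p0 | 0[1]00111...   read 1 → write 0, move +1, go to p1
p1 | 00[0]0111...   read 0 → write 1, move -1, go to p2
p2 | 0[0]10111...   read 0 → write 0, move -1, go to p0
p0 | [0]010111...   read 0 → write 0, move +1, go to p0
p0 | 0[0]10111...   read 0 → write 0, move +1, go to p0
p0 | 00[1]0111...   read 1 → write 0, move +1, go to p1
p1 | 000[0]111...   read 0 → write 1, move -1, go to p2
p2 | 00[0]1111...   read 0 → write 0, move -1, go to p0
p0 | 0[0]01111...   read 0 → write 0, move +1, go to p0
p0 | 00[0]1111...   read 0 → write 0, move +1, go to p0
p0 | 000[1]111...   read 1 → write 0, move +1, go to p1
p1 | 0000[1]11...   read 1 → write 1, move -1, go to p2
p2 | 000[0]111...   read 0 → write 0, move -1, go to p0
p0 | 00[0]0111...   read 0 → write 0, move +1, go to p0
p0 | 000[0]111...   read 0 → write 0, move +1, go to p0
p0 | 0000[1]11...   read 1 → write 0, move +1, go to p1
p1 | 00000[1]1...   read 1 → write 1, move -1, go to p2
p2 | 0000[0]11...   read 0 → write 0, move -1, go to p0
p0 | 000[0]011...   read 0 → write 0, move +1, go to p0
p0 | 0000[0]11...   read 0 → write 0, move +1, go to p0
p0 | 00000[1]1...   read 1 → write 0, move +1, go to p1
p1 | 000000[1]...   read 1 → write 1, move -1, go to p2
p2 | 00000[0]1...   read 0 → write 0, move -1, go to p0
p0 | 0000[0]01...   read 0 → write 0, move +1, go to p0
p0 | 00000[0]1...   read 0 → write 0, move +1, go to p0
p0 | 000000[1]...   read 1 → write 0, move +1, go to p1
p1 | 0000000[.]..   read . → write ., move +1, go to p0
p0 | 0000000.[.].   read . → write 1, move +1, go to p2
p2 | 0000000.1[.]
After 28 steps: state p2, head at 9, tape 0000000.1.

state p2, head at 9, tape 0000000.1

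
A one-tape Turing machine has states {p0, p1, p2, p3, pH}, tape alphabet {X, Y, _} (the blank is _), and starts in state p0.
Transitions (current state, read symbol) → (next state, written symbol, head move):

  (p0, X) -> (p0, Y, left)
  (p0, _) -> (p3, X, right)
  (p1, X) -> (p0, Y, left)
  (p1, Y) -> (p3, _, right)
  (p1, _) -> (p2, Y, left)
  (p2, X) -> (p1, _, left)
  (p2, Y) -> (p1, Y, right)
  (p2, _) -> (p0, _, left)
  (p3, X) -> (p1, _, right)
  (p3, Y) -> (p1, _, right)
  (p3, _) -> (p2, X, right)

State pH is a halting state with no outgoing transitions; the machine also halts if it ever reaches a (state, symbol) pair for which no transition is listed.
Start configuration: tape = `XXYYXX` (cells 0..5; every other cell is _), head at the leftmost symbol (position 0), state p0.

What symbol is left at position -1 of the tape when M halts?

X

state=p0 head=0 tape=_[X]XYYXX____   (p0,X)→(p0,Y,left)
state=p0 head=-1 tape=[_]YXYYXX____   (p0,_)→(p3,X,right)
state=p3 head=0 tape=X[Y]XYYXX____   (p3,Y)→(p1,_,right)
state=p1 head=1 tape=X_[X]YYXX____   (p1,X)→(p0,Y,left)
state=p0 head=0 tape=X[_]YYYXX____   (p0,_)→(p3,X,right)
state=p3 head=1 tape=XX[Y]YYXX____   (p3,Y)→(p1,_,right)
state=p1 head=2 tape=XX_[Y]YXX____   (p1,Y)→(p3,_,right)
state=p3 head=3 tape=XX__[Y]XX____   (p3,Y)→(p1,_,right)
state=p1 head=4 tape=XX___[X]X____   (p1,X)→(p0,Y,left)
state=p0 head=3 tape=XX__[_]YX____   (p0,_)→(p3,X,right)
state=p3 head=4 tape=XX__X[Y]X____   (p3,Y)→(p1,_,right)
state=p1 head=5 tape=XX__X_[X]____   (p1,X)→(p0,Y,left)
state=p0 head=4 tape=XX__X[_]Y____   (p0,_)→(p3,X,right)
state=p3 head=5 tape=XX__XX[Y]____   (p3,Y)→(p1,_,right)
state=p1 head=6 tape=XX__XX_[_]___   (p1,_)→(p2,Y,left)
state=p2 head=5 tape=XX__XX[_]Y___   (p2,_)→(p0,_,left)
state=p0 head=4 tape=XX__X[X]_Y___   (p0,X)→(p0,Y,left)
state=p0 head=3 tape=XX__[X]Y_Y___   (p0,X)→(p0,Y,left)
state=p0 head=2 tape=XX_[_]YY_Y___   (p0,_)→(p3,X,right)
state=p3 head=3 tape=XX_X[Y]Y_Y___   (p3,Y)→(p1,_,right)
state=p1 head=4 tape=XX_X_[Y]_Y___   (p1,Y)→(p3,_,right)
state=p3 head=5 tape=XX_X__[_]Y___   (p3,_)→(p2,X,right)
state=p2 head=6 tape=XX_X__X[Y]___   (p2,Y)→(p1,Y,right)
state=p1 head=7 tape=XX_X__XY[_]__   (p1,_)→(p2,Y,left)
state=p2 head=6 tape=XX_X__X[Y]Y__   (p2,Y)→(p1,Y,right)
state=p1 head=7 tape=XX_X__XY[Y]__   (p1,Y)→(p3,_,right)
state=p3 head=8 tape=XX_X__XY_[_]_   (p3,_)→(p2,X,right)
state=p2 head=9 tape=XX_X__XY_X[_]   (p2,_)→(p0,_,left)
state=p0 head=8 tape=XX_X__XY_[X]_   (p0,X)→(p0,Y,left)
state=p0 head=7 tape=XX_X__XY[_]Y_   (p0,_)→(p3,X,right)
state=p3 head=8 tape=XX_X__XYX[Y]_   (p3,Y)→(p1,_,right)
state=p1 head=9 tape=XX_X__XYX_[_]   (p1,_)→(p2,Y,left)
state=p2 head=8 tape=XX_X__XYX[_]Y   (p2,_)→(p0,_,left)
state=p0 head=7 tape=XX_X__XY[X]_Y   (p0,X)→(p0,Y,left)
state=p0 head=6 tape=XX_X__X[Y]Y_Y
Cell -1 holds X when M halts.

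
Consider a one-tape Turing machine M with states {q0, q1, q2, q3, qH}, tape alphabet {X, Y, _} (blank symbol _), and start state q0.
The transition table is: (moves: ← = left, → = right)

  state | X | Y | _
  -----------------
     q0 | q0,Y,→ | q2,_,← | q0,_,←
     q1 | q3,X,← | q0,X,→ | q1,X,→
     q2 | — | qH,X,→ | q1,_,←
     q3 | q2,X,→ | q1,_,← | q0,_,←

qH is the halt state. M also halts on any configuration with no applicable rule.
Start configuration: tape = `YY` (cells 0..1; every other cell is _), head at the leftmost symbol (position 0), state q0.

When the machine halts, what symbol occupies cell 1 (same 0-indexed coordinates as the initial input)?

state=q0 head=0 tape=__[Y]Y_   (q0,Y)→(q2,_,←)
state=q2 head=-1 tape=_[_]_Y_   (q2,_)→(q1,_,←)
state=q1 head=-2 tape=[_]__Y_   (q1,_)→(q1,X,→)
state=q1 head=-1 tape=X[_]_Y_   (q1,_)→(q1,X,→)
state=q1 head=0 tape=XX[_]Y_   (q1,_)→(q1,X,→)
state=q1 head=1 tape=XXX[Y]_   (q1,Y)→(q0,X,→)
state=q0 head=2 tape=XXXX[_]   (q0,_)→(q0,_,←)
state=q0 head=1 tape=XXX[X]_   (q0,X)→(q0,Y,→)
state=q0 head=2 tape=XXXY[_]   (q0,_)→(q0,_,←)
state=q0 head=1 tape=XXX[Y]_   (q0,Y)→(q2,_,←)
state=q2 head=0 tape=XX[X]__
Cell 1 holds _ when M halts.

_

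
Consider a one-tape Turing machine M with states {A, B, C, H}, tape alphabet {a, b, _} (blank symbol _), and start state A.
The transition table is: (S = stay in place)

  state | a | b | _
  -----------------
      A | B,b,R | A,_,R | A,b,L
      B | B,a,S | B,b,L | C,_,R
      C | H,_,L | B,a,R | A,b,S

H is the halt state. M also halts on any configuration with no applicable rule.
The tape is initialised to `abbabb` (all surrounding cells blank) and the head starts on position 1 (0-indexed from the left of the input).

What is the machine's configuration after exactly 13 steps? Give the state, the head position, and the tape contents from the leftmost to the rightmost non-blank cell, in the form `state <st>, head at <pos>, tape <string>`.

state B, head at 3, tape a__abb

state=A head=1 tape=a[b]babb   (A,b)→(A,_,R)
state=A head=2 tape=a_[b]abb   (A,b)→(A,_,R)
state=A head=3 tape=a__[a]bb   (A,a)→(B,b,R)
state=B head=4 tape=a__b[b]b   (B,b)→(B,b,L)
state=B head=3 tape=a__[b]bb   (B,b)→(B,b,L)
state=B head=2 tape=a_[_]bbb   (B,_)→(C,_,R)
state=C head=3 tape=a__[b]bb   (C,b)→(B,a,R)
state=B head=4 tape=a__a[b]b   (B,b)→(B,b,L)
state=B head=3 tape=a__[a]bb   (B,a)→(B,a,S)
state=B head=3 tape=a__[a]bb   (B,a)→(B,a,S)
state=B head=3 tape=a__[a]bb   (B,a)→(B,a,S)
state=B head=3 tape=a__[a]bb   (B,a)→(B,a,S)
state=B head=3 tape=a__[a]bb   (B,a)→(B,a,S)
state=B head=3 tape=a__[a]bb
After 13 steps: state B, head at 3, tape a__abb.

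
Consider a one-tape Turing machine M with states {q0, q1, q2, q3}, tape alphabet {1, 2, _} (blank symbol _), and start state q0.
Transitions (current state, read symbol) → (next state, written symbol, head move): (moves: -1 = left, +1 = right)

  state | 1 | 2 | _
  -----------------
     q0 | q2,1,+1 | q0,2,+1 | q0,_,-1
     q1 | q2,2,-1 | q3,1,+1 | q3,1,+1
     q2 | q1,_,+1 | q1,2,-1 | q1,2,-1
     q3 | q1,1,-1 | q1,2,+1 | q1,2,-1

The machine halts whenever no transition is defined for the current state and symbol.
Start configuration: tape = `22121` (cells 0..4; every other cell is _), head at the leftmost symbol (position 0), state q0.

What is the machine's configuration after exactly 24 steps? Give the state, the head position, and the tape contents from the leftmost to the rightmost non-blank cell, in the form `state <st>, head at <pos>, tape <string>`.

state=q0 head=0 tape=__[2]2121_   (q0,2)→(q0,2,+1)
state=q0 head=1 tape=__2[2]121_   (q0,2)→(q0,2,+1)
state=q0 head=2 tape=__22[1]21_   (q0,1)→(q2,1,+1)
state=q2 head=3 tape=__221[2]1_   (q2,2)→(q1,2,-1)
state=q1 head=2 tape=__22[1]21_   (q1,1)→(q2,2,-1)
state=q2 head=1 tape=__2[2]221_   (q2,2)→(q1,2,-1)
state=q1 head=0 tape=__[2]2221_   (q1,2)→(q3,1,+1)
state=q3 head=1 tape=__1[2]221_   (q3,2)→(q1,2,+1)
state=q1 head=2 tape=__12[2]21_   (q1,2)→(q3,1,+1)
state=q3 head=3 tape=__121[2]1_   (q3,2)→(q1,2,+1)
state=q1 head=4 tape=__1212[1]_   (q1,1)→(q2,2,-1)
state=q2 head=3 tape=__121[2]2_   (q2,2)→(q1,2,-1)
state=q1 head=2 tape=__12[1]22_   (q1,1)→(q2,2,-1)
state=q2 head=1 tape=__1[2]222_   (q2,2)→(q1,2,-1)
state=q1 head=0 tape=__[1]2222_   (q1,1)→(q2,2,-1)
state=q2 head=-1 tape=_[_]22222_   (q2,_)→(q1,2,-1)
state=q1 head=-2 tape=[_]222222_   (q1,_)→(q3,1,+1)
state=q3 head=-1 tape=1[2]22222_   (q3,2)→(q1,2,+1)
state=q1 head=0 tape=12[2]2222_   (q1,2)→(q3,1,+1)
state=q3 head=1 tape=121[2]222_   (q3,2)→(q1,2,+1)
state=q1 head=2 tape=1212[2]22_   (q1,2)→(q3,1,+1)
state=q3 head=3 tape=12121[2]2_   (q3,2)→(q1,2,+1)
state=q1 head=4 tape=121212[2]_   (q1,2)→(q3,1,+1)
state=q3 head=5 tape=1212121[_]   (q3,_)→(q1,2,-1)
state=q1 head=4 tape=121212[1]2
After 24 steps: state q1, head at 4, tape 12121212.

state q1, head at 4, tape 12121212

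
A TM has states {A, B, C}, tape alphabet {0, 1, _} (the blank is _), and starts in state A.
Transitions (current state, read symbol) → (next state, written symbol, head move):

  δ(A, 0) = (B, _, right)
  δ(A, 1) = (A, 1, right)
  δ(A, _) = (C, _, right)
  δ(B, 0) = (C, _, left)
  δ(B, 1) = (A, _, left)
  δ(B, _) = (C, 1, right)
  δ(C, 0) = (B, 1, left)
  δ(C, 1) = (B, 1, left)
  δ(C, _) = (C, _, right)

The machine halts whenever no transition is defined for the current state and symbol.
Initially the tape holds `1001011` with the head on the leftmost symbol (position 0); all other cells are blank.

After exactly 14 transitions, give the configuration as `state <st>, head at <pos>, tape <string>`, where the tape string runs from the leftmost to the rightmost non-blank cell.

state B, head at 2, tape 1_11011

A | [1]001011   read 1 → write 1, move right, go to A
A | 1[0]01011   read 0 → write _, move right, go to B
B | 1_[0]1011   read 0 → write _, move left, go to C
C | 1[_]_1011   read _ → write _, move right, go to C
C | 1_[_]1011   read _ → write _, move right, go to C
C | 1__[1]011   read 1 → write 1, move left, go to B
B | 1_[_]1011   read _ → write 1, move right, go to C
C | 1_1[1]011   read 1 → write 1, move left, go to B
B | 1_[1]1011   read 1 → write _, move left, go to A
A | 1[_]_1011   read _ → write _, move right, go to C
C | 1_[_]1011   read _ → write _, move right, go to C
C | 1__[1]011   read 1 → write 1, move left, go to B
B | 1_[_]1011   read _ → write 1, move right, go to C
C | 1_1[1]011   read 1 → write 1, move left, go to B
B | 1_[1]1011
After 14 steps: state B, head at 2, tape 1_11011.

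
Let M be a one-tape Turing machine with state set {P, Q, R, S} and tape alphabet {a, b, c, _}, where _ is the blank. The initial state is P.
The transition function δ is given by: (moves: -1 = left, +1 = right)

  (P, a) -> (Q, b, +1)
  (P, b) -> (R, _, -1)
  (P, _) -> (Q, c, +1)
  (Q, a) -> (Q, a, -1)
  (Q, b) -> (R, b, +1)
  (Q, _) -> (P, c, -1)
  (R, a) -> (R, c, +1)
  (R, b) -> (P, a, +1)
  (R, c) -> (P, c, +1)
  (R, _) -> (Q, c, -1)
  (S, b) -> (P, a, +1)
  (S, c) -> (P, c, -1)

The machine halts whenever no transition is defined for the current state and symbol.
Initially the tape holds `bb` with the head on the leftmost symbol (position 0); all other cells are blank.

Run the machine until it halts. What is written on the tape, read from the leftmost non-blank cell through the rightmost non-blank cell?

state=P head=0 tape=___[b]b   (P,b)→(R,_,-1)
state=R head=-1 tape=__[_]_b   (R,_)→(Q,c,-1)
state=Q head=-2 tape=_[_]c_b   (Q,_)→(P,c,-1)
state=P head=-3 tape=[_]cc_b   (P,_)→(Q,c,+1)
state=Q head=-2 tape=c[c]c_b
The non-blank tape span at halt is ccc_b.

ccc_b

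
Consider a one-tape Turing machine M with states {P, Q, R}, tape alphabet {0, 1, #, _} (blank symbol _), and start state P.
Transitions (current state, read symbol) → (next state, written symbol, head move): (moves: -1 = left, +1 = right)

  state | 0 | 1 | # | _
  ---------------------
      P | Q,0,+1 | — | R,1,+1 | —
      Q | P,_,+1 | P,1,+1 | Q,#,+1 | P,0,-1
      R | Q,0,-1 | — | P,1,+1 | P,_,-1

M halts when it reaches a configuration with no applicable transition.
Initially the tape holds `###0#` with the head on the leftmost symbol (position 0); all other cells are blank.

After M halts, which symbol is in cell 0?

state=P head=0 tape=[#]##0#___   (P,#)→(R,1,+1)
state=R head=1 tape=1[#]#0#___   (R,#)→(P,1,+1)
state=P head=2 tape=11[#]0#___   (P,#)→(R,1,+1)
state=R head=3 tape=111[0]#___   (R,0)→(Q,0,-1)
state=Q head=2 tape=11[1]0#___   (Q,1)→(P,1,+1)
state=P head=3 tape=111[0]#___   (P,0)→(Q,0,+1)
state=Q head=4 tape=1110[#]___   (Q,#)→(Q,#,+1)
state=Q head=5 tape=1110#[_]__   (Q,_)→(P,0,-1)
state=P head=4 tape=1110[#]0__   (P,#)→(R,1,+1)
state=R head=5 tape=11101[0]__   (R,0)→(Q,0,-1)
state=Q head=4 tape=1110[1]0__   (Q,1)→(P,1,+1)
state=P head=5 tape=11101[0]__   (P,0)→(Q,0,+1)
state=Q head=6 tape=111010[_]_   (Q,_)→(P,0,-1)
state=P head=5 tape=11101[0]0_   (P,0)→(Q,0,+1)
state=Q head=6 tape=111010[0]_   (Q,0)→(P,_,+1)
state=P head=7 tape=111010_[_]
Cell 0 holds 1 when M halts.

1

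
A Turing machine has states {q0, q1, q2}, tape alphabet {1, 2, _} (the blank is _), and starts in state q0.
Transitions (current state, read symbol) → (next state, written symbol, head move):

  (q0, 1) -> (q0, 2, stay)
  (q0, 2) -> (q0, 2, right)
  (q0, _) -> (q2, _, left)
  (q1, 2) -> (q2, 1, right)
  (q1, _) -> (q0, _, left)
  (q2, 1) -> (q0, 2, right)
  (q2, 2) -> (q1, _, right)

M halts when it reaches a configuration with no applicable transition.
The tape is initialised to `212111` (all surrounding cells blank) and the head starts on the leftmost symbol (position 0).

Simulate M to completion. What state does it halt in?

q2

state=q0 head=0 tape=_[2]12111_   (q0,2)→(q0,2,right)
state=q0 head=1 tape=_2[1]2111_   (q0,1)→(q0,2,stay)
state=q0 head=1 tape=_2[2]2111_   (q0,2)→(q0,2,right)
state=q0 head=2 tape=_22[2]111_   (q0,2)→(q0,2,right)
state=q0 head=3 tape=_222[1]11_   (q0,1)→(q0,2,stay)
state=q0 head=3 tape=_222[2]11_   (q0,2)→(q0,2,right)
state=q0 head=4 tape=_2222[1]1_   (q0,1)→(q0,2,stay)
state=q0 head=4 tape=_2222[2]1_   (q0,2)→(q0,2,right)
state=q0 head=5 tape=_22222[1]_   (q0,1)→(q0,2,stay)
state=q0 head=5 tape=_22222[2]_   (q0,2)→(q0,2,right)
state=q0 head=6 tape=_222222[_]   (q0,_)→(q2,_,left)
state=q2 head=5 tape=_22222[2]_   (q2,2)→(q1,_,right)
state=q1 head=6 tape=_22222_[_]   (q1,_)→(q0,_,left)
state=q0 head=5 tape=_22222[_]_   (q0,_)→(q2,_,left)
state=q2 head=4 tape=_2222[2]__   (q2,2)→(q1,_,right)
state=q1 head=5 tape=_2222_[_]_   (q1,_)→(q0,_,left)
state=q0 head=4 tape=_2222[_]__   (q0,_)→(q2,_,left)
state=q2 head=3 tape=_222[2]___   (q2,2)→(q1,_,right)
state=q1 head=4 tape=_222_[_]__   (q1,_)→(q0,_,left)
state=q0 head=3 tape=_222[_]___   (q0,_)→(q2,_,left)
state=q2 head=2 tape=_22[2]____   (q2,2)→(q1,_,right)
state=q1 head=3 tape=_22_[_]___   (q1,_)→(q0,_,left)
state=q0 head=2 tape=_22[_]____   (q0,_)→(q2,_,left)
state=q2 head=1 tape=_2[2]_____   (q2,2)→(q1,_,right)
state=q1 head=2 tape=_2_[_]____   (q1,_)→(q0,_,left)
state=q0 head=1 tape=_2[_]_____   (q0,_)→(q2,_,left)
state=q2 head=0 tape=_[2]______   (q2,2)→(q1,_,right)
state=q1 head=1 tape=__[_]_____   (q1,_)→(q0,_,left)
state=q0 head=0 tape=_[_]______   (q0,_)→(q2,_,left)
state=q2 head=-1 tape=[_]_______
No transition is defined for (q2, _); M halts in state q2.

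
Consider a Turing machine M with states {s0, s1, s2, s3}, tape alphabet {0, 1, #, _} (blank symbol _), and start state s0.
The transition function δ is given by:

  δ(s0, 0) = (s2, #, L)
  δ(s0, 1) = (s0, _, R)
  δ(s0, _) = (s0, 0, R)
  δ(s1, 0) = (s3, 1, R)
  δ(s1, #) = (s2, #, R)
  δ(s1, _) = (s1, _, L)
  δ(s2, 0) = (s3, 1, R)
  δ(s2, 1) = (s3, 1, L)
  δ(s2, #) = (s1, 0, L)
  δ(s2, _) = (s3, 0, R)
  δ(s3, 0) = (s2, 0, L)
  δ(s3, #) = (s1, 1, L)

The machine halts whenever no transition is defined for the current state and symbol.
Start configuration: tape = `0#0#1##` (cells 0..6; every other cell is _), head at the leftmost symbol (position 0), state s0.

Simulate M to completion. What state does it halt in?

s3

s0 | _[0]#0#1##   read 0 → write #, move L, go to s2
s2 | [_]##0#1##   read _ → write 0, move R, go to s3
s3 | 0[#]#0#1##   read # → write 1, move L, go to s1
s1 | [0]1#0#1##   read 0 → write 1, move R, go to s3
s3 | 1[1]#0#1##
No transition is defined for (s3, 1); M halts in state s3.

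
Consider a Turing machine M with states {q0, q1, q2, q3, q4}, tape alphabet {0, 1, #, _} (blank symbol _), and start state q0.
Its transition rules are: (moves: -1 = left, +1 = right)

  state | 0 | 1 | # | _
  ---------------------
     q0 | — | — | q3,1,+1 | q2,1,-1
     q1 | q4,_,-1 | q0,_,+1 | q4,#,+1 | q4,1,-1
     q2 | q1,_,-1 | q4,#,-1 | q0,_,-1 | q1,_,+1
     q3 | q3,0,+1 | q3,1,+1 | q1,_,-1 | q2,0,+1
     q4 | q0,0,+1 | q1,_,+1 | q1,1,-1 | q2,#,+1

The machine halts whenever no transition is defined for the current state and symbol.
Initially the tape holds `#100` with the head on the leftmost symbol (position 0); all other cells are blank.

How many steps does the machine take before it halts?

21

q0 | [#]100___   read # → write 1, move +1, go to q3
q3 | 1[1]00___   read 1 → write 1, move +1, go to q3
q3 | 11[0]0___   read 0 → write 0, move +1, go to q3
q3 | 110[0]___   read 0 → write 0, move +1, go to q3
q3 | 1100[_]__   read _ → write 0, move +1, go to q2
q2 | 11000[_]_   read _ → write _, move +1, go to q1
q1 | 11000_[_]   read _ → write 1, move -1, go to q4
q4 | 11000[_]1   read _ → write #, move +1, go to q2
q2 | 11000#[1]   read 1 → write #, move -1, go to q4
q4 | 11000[#]#   read # → write 1, move -1, go to q1
q1 | 1100[0]1#   read 0 → write _, move -1, go to q4
q4 | 110[0]_1#   read 0 → write 0, move +1, go to q0
q0 | 1100[_]1#   read _ → write 1, move -1, go to q2
q2 | 110[0]11#   read 0 → write _, move -1, go to q1
q1 | 11[0]_11#   read 0 → write _, move -1, go to q4
q4 | 1[1]__11#   read 1 → write _, move +1, go to q1
q1 | 1_[_]_11#   read _ → write 1, move -1, go to q4
q4 | 1[_]1_11#   read _ → write #, move +1, go to q2
q2 | 1#[1]_11#   read 1 → write #, move -1, go to q4
q4 | 1[#]#_11#   read # → write 1, move -1, go to q1
q1 | [1]1#_11#   read 1 → write _, move +1, go to q0
q0 | _[1]#_11#
M halts after 21 transitions.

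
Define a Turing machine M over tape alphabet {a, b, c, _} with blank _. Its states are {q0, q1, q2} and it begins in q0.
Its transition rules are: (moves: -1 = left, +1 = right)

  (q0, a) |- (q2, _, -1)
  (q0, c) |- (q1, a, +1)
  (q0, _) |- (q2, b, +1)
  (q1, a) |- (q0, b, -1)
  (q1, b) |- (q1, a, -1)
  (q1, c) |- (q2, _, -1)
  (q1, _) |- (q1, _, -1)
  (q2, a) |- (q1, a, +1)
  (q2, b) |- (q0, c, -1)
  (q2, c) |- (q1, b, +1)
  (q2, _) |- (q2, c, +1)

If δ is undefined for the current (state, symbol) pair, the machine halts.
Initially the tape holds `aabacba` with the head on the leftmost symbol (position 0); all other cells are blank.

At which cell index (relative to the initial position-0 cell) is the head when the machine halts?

-2

state=q0 head=0 tape=__[a]abacba   (q0,a)→(q2,_,-1)
state=q2 head=-1 tape=_[_]_abacba   (q2,_)→(q2,c,+1)
state=q2 head=0 tape=_c[_]abacba   (q2,_)→(q2,c,+1)
state=q2 head=1 tape=_cc[a]bacba   (q2,a)→(q1,a,+1)
state=q1 head=2 tape=_cca[b]acba   (q1,b)→(q1,a,-1)
state=q1 head=1 tape=_cc[a]aacba   (q1,a)→(q0,b,-1)
state=q0 head=0 tape=_c[c]baacba   (q0,c)→(q1,a,+1)
state=q1 head=1 tape=_ca[b]aacba   (q1,b)→(q1,a,-1)
state=q1 head=0 tape=_c[a]aaacba   (q1,a)→(q0,b,-1)
state=q0 head=-1 tape=_[c]baaacba   (q0,c)→(q1,a,+1)
state=q1 head=0 tape=_a[b]aaacba   (q1,b)→(q1,a,-1)
state=q1 head=-1 tape=_[a]aaaacba   (q1,a)→(q0,b,-1)
state=q0 head=-2 tape=[_]baaaacba   (q0,_)→(q2,b,+1)
state=q2 head=-1 tape=b[b]aaaacba   (q2,b)→(q0,c,-1)
state=q0 head=-2 tape=[b]caaaacba
At halt the head is at cell -2.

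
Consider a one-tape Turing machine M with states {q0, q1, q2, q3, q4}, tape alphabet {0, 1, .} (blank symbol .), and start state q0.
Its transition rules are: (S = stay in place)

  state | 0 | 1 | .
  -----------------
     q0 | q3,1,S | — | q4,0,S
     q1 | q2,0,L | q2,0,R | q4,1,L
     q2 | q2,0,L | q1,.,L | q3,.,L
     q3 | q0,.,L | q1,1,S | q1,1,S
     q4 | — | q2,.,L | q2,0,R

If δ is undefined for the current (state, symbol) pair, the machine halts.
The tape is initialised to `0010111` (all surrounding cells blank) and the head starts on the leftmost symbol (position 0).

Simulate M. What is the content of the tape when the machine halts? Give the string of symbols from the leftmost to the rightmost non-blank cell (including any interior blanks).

state=q0 head=0 tape=...[0]010111   (q0,0)→(q3,1,S)
state=q3 head=0 tape=...[1]010111   (q3,1)→(q1,1,S)
state=q1 head=0 tape=...[1]010111   (q1,1)→(q2,0,R)
state=q2 head=1 tape=...0[0]10111   (q2,0)→(q2,0,L)
state=q2 head=0 tape=...[0]010111   (q2,0)→(q2,0,L)
state=q2 head=-1 tape=..[.]0010111   (q2,.)→(q3,.,L)
state=q3 head=-2 tape=.[.].0010111   (q3,.)→(q1,1,S)
state=q1 head=-2 tape=.[1].0010111   (q1,1)→(q2,0,R)
state=q2 head=-1 tape=.0[.]0010111   (q2,.)→(q3,.,L)
state=q3 head=-2 tape=.[0].0010111   (q3,0)→(q0,.,L)
state=q0 head=-3 tape=[.]..0010111   (q0,.)→(q4,0,S)
state=q4 head=-3 tape=[0]..0010111
The non-blank tape span at halt is 0..0010111.

0..0010111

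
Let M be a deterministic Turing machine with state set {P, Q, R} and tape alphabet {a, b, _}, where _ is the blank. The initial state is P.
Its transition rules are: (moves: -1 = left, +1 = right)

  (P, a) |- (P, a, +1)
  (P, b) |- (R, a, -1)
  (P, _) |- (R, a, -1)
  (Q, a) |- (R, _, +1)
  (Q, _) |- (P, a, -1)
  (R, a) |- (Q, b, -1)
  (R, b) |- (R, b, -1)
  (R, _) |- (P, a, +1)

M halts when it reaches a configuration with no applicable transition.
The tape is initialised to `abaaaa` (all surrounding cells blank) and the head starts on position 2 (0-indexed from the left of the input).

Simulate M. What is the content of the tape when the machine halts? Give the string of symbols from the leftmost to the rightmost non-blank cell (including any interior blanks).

abbaaaa

P | ab[a]aaa_   read a → write a, move +1, go to P
P | aba[a]aa_   read a → write a, move +1, go to P
P | abaa[a]a_   read a → write a, move +1, go to P
P | abaaa[a]_   read a → write a, move +1, go to P
P | abaaaa[_]   read _ → write a, move -1, go to R
R | abaaa[a]a   read a → write b, move -1, go to Q
Q | abaa[a]ba   read a → write _, move +1, go to R
R | abaa_[b]a   read b → write b, move -1, go to R
R | abaa[_]ba   read _ → write a, move +1, go to P
P | abaaa[b]a   read b → write a, move -1, go to R
R | abaa[a]aa   read a → write b, move -1, go to Q
Q | aba[a]baa   read a → write _, move +1, go to R
R | aba_[b]aa   read b → write b, move -1, go to R
R | aba[_]baa   read _ → write a, move +1, go to P
P | abaa[b]aa   read b → write a, move -1, go to R
R | aba[a]aaa   read a → write b, move -1, go to Q
Q | ab[a]baaa   read a → write _, move +1, go to R
R | ab_[b]aaa   read b → write b, move -1, go to R
R | ab[_]baaa   read _ → write a, move +1, go to P
P | aba[b]aaa   read b → write a, move -1, go to R
R | ab[a]aaaa   read a → write b, move -1, go to Q
Q | a[b]baaaa
The non-blank tape span at halt is abbaaaa.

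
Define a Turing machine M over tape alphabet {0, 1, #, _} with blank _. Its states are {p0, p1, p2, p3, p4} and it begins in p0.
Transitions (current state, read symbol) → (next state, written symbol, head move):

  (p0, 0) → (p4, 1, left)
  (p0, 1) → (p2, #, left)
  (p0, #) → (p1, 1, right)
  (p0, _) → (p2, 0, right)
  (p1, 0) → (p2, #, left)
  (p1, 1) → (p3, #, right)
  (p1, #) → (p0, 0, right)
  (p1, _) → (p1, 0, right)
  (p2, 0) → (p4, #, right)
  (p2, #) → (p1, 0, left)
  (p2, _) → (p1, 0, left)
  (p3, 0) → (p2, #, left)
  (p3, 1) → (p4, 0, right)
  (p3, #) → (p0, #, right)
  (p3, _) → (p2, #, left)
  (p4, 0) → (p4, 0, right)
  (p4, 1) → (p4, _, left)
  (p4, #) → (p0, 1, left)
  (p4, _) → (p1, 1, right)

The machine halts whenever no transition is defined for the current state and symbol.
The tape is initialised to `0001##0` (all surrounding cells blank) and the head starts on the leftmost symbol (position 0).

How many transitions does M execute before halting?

p0 | __[0]001##0   read 0 → write 1, move left, go to p4
p4 | _[_]1001##0   read _ → write 1, move right, go to p1
p1 | _1[1]001##0   read 1 → write #, move right, go to p3
p3 | _1#[0]01##0   read 0 → write #, move left, go to p2
p2 | _1[#]#01##0   read # → write 0, move left, go to p1
p1 | _[1]0#01##0   read 1 → write #, move right, go to p3
p3 | _#[0]#01##0   read 0 → write #, move left, go to p2
p2 | _[#]##01##0   read # → write 0, move left, go to p1
p1 | [_]0##01##0   read _ → write 0, move right, go to p1
p1 | 0[0]##01##0   read 0 → write #, move left, go to p2
p2 | [0]###01##0   read 0 → write #, move right, go to p4
p4 | #[#]##01##0   read # → write 1, move left, go to p0
p0 | [#]1##01##0   read # → write 1, move right, go to p1
p1 | 1[1]##01##0   read 1 → write #, move right, go to p3
p3 | 1#[#]#01##0   read # → write #, move right, go to p0
p0 | 1##[#]01##0   read # → write 1, move right, go to p1
p1 | 1##1[0]1##0   read 0 → write #, move left, go to p2
p2 | 1##[1]#1##0
M halts after 17 transitions.

17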